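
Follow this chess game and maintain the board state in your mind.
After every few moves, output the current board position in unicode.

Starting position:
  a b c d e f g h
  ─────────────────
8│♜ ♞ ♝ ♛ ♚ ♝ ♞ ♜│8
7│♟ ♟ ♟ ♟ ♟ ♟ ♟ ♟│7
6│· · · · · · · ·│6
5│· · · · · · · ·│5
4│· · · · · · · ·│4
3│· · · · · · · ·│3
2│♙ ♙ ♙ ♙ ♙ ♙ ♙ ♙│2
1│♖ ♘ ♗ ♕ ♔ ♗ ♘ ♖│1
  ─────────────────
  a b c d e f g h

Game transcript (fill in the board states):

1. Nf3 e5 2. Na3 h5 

  a b c d e f g h
  ─────────────────
8│♜ ♞ ♝ ♛ ♚ ♝ ♞ ♜│8
7│♟ ♟ ♟ ♟ · ♟ ♟ ·│7
6│· · · · · · · ·│6
5│· · · · ♟ · · ♟│5
4│· · · · · · · ·│4
3│♘ · · · · ♘ · ·│3
2│♙ ♙ ♙ ♙ ♙ ♙ ♙ ♙│2
1│♖ · ♗ ♕ ♔ ♗ · ♖│1
  ─────────────────
  a b c d e f g h

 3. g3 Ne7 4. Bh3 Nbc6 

  a b c d e f g h
  ─────────────────
8│♜ · ♝ ♛ ♚ ♝ · ♜│8
7│♟ ♟ ♟ ♟ ♞ ♟ ♟ ·│7
6│· · ♞ · · · · ·│6
5│· · · · ♟ · · ♟│5
4│· · · · · · · ·│4
3│♘ · · · · ♘ ♙ ♗│3
2│♙ ♙ ♙ ♙ ♙ ♙ · ♙│2
1│♖ · ♗ ♕ ♔ · · ♖│1
  ─────────────────
  a b c d e f g h

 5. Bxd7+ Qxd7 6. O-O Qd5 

  a b c d e f g h
  ─────────────────
8│♜ · ♝ · ♚ ♝ · ♜│8
7│♟ ♟ ♟ · ♞ ♟ ♟ ·│7
6│· · ♞ · · · · ·│6
5│· · · ♛ ♟ · · ♟│5
4│· · · · · · · ·│4
3│♘ · · · · ♘ ♙ ·│3
2│♙ ♙ ♙ ♙ ♙ ♙ · ♙│2
1│♖ · ♗ ♕ · ♖ ♔ ·│1
  ─────────────────
  a b c d e f g h

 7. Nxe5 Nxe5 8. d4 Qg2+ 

  a b c d e f g h
  ─────────────────
8│♜ · ♝ · ♚ ♝ · ♜│8
7│♟ ♟ ♟ · ♞ ♟ ♟ ·│7
6│· · · · · · · ·│6
5│· · · · ♞ · · ♟│5
4│· · · ♙ · · · ·│4
3│♘ · · · · · ♙ ·│3
2│♙ ♙ ♙ · ♙ ♙ ♛ ♙│2
1│♖ · ♗ ♕ · ♖ ♔ ·│1
  ─────────────────
  a b c d e f g h



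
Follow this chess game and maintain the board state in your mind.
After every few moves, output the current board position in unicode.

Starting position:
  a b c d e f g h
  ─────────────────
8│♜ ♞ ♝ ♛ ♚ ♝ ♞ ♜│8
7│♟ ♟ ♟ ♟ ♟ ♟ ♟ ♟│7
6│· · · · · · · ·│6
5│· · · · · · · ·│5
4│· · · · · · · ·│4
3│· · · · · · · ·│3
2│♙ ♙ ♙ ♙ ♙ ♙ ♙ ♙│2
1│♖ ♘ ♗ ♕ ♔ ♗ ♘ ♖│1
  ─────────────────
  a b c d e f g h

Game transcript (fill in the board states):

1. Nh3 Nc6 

  a b c d e f g h
  ─────────────────
8│♜ · ♝ ♛ ♚ ♝ ♞ ♜│8
7│♟ ♟ ♟ ♟ ♟ ♟ ♟ ♟│7
6│· · ♞ · · · · ·│6
5│· · · · · · · ·│5
4│· · · · · · · ·│4
3│· · · · · · · ♘│3
2│♙ ♙ ♙ ♙ ♙ ♙ ♙ ♙│2
1│♖ ♘ ♗ ♕ ♔ ♗ · ♖│1
  ─────────────────
  a b c d e f g h

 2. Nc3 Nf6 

  a b c d e f g h
  ─────────────────
8│♜ · ♝ ♛ ♚ ♝ · ♜│8
7│♟ ♟ ♟ ♟ ♟ ♟ ♟ ♟│7
6│· · ♞ · · ♞ · ·│6
5│· · · · · · · ·│5
4│· · · · · · · ·│4
3│· · ♘ · · · · ♘│3
2│♙ ♙ ♙ ♙ ♙ ♙ ♙ ♙│2
1│♖ · ♗ ♕ ♔ ♗ · ♖│1
  ─────────────────
  a b c d e f g h

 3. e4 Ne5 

  a b c d e f g h
  ─────────────────
8│♜ · ♝ ♛ ♚ ♝ · ♜│8
7│♟ ♟ ♟ ♟ ♟ ♟ ♟ ♟│7
6│· · · · · ♞ · ·│6
5│· · · · ♞ · · ·│5
4│· · · · ♙ · · ·│4
3│· · ♘ · · · · ♘│3
2│♙ ♙ ♙ ♙ · ♙ ♙ ♙│2
1│♖ · ♗ ♕ ♔ ♗ · ♖│1
  ─────────────────
  a b c d e f g h

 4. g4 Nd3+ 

  a b c d e f g h
  ─────────────────
8│♜ · ♝ ♛ ♚ ♝ · ♜│8
7│♟ ♟ ♟ ♟ ♟ ♟ ♟ ♟│7
6│· · · · · ♞ · ·│6
5│· · · · · · · ·│5
4│· · · · ♙ · ♙ ·│4
3│· · ♘ ♞ · · · ♘│3
2│♙ ♙ ♙ ♙ · ♙ · ♙│2
1│♖ · ♗ ♕ ♔ ♗ · ♖│1
  ─────────────────
  a b c d e f g h

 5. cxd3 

  a b c d e f g h
  ─────────────────
8│♜ · ♝ ♛ ♚ ♝ · ♜│8
7│♟ ♟ ♟ ♟ ♟ ♟ ♟ ♟│7
6│· · · · · ♞ · ·│6
5│· · · · · · · ·│5
4│· · · · ♙ · ♙ ·│4
3│· · ♘ ♙ · · · ♘│3
2│♙ ♙ · ♙ · ♙ · ♙│2
1│♖ · ♗ ♕ ♔ ♗ · ♖│1
  ─────────────────
  a b c d e f g h


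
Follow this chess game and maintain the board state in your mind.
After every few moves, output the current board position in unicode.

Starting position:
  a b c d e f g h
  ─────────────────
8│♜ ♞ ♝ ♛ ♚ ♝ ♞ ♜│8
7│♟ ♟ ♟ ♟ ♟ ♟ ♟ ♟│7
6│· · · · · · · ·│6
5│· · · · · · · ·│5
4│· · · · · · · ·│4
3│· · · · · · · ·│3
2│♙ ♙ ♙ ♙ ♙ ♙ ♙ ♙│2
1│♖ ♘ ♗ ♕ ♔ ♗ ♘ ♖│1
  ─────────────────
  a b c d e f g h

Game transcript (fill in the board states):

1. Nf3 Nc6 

  a b c d e f g h
  ─────────────────
8│♜ · ♝ ♛ ♚ ♝ ♞ ♜│8
7│♟ ♟ ♟ ♟ ♟ ♟ ♟ ♟│7
6│· · ♞ · · · · ·│6
5│· · · · · · · ·│5
4│· · · · · · · ·│4
3│· · · · · ♘ · ·│3
2│♙ ♙ ♙ ♙ ♙ ♙ ♙ ♙│2
1│♖ ♘ ♗ ♕ ♔ ♗ · ♖│1
  ─────────────────
  a b c d e f g h

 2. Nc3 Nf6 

  a b c d e f g h
  ─────────────────
8│♜ · ♝ ♛ ♚ ♝ · ♜│8
7│♟ ♟ ♟ ♟ ♟ ♟ ♟ ♟│7
6│· · ♞ · · ♞ · ·│6
5│· · · · · · · ·│5
4│· · · · · · · ·│4
3│· · ♘ · · ♘ · ·│3
2│♙ ♙ ♙ ♙ ♙ ♙ ♙ ♙│2
1│♖ · ♗ ♕ ♔ ♗ · ♖│1
  ─────────────────
  a b c d e f g h

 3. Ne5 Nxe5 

  a b c d e f g h
  ─────────────────
8│♜ · ♝ ♛ ♚ ♝ · ♜│8
7│♟ ♟ ♟ ♟ ♟ ♟ ♟ ♟│7
6│· · · · · ♞ · ·│6
5│· · · · ♞ · · ·│5
4│· · · · · · · ·│4
3│· · ♘ · · · · ·│3
2│♙ ♙ ♙ ♙ ♙ ♙ ♙ ♙│2
1│♖ · ♗ ♕ ♔ ♗ · ♖│1
  ─────────────────
  a b c d e f g h

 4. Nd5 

  a b c d e f g h
  ─────────────────
8│♜ · ♝ ♛ ♚ ♝ · ♜│8
7│♟ ♟ ♟ ♟ ♟ ♟ ♟ ♟│7
6│· · · · · ♞ · ·│6
5│· · · ♘ ♞ · · ·│5
4│· · · · · · · ·│4
3│· · · · · · · ·│3
2│♙ ♙ ♙ ♙ ♙ ♙ ♙ ♙│2
1│♖ · ♗ ♕ ♔ ♗ · ♖│1
  ─────────────────
  a b c d e f g h


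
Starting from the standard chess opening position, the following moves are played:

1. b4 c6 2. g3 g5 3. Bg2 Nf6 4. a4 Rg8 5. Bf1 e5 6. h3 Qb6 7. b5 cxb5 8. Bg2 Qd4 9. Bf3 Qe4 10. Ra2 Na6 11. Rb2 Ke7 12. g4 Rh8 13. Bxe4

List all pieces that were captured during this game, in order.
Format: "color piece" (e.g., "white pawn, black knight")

Tracking captures:
  cxb5: captured white pawn
  Bxe4: captured black queen

white pawn, black queen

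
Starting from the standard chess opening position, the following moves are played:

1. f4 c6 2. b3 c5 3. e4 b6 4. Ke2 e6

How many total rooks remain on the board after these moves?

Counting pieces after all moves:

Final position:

  a b c d e f g h
  ─────────────────
8│♜ ♞ ♝ ♛ ♚ ♝ ♞ ♜│8
7│♟ · · ♟ · ♟ ♟ ♟│7
6│· ♟ · · ♟ · · ·│6
5│· · ♟ · · · · ·│5
4│· · · · ♙ ♙ · ·│4
3│· ♙ · · · · · ·│3
2│♙ · ♙ ♙ ♔ · ♙ ♙│2
1│♖ ♘ ♗ ♕ · ♗ ♘ ♖│1
  ─────────────────
  a b c d e f g h


4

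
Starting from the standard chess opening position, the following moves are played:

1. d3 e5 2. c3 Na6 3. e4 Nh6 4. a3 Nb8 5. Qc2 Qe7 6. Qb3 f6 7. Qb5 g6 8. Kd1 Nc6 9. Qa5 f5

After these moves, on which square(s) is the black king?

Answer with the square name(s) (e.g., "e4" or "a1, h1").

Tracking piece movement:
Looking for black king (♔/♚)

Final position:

  a b c d e f g h
  ─────────────────
8│♜ · ♝ · ♚ ♝ · ♜│8
7│♟ ♟ ♟ ♟ ♛ · · ♟│7
6│· · ♞ · · · ♟ ♞│6
5│♕ · · · ♟ ♟ · ·│5
4│· · · · ♙ · · ·│4
3│♙ · ♙ ♙ · · · ·│3
2│· ♙ · · · ♙ ♙ ♙│2
1│♖ ♘ ♗ ♔ · ♗ ♘ ♖│1
  ─────────────────
  a b c d e f g h


e8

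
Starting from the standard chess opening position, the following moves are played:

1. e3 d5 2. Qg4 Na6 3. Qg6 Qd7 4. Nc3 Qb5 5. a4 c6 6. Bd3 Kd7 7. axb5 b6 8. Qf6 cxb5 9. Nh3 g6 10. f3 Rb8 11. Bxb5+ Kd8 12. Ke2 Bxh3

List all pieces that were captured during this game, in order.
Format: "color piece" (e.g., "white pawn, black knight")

Tracking captures:
  axb5: captured black queen
  cxb5: captured white pawn
  Bxb5+: captured black pawn
  Bxh3: captured white knight

black queen, white pawn, black pawn, white knight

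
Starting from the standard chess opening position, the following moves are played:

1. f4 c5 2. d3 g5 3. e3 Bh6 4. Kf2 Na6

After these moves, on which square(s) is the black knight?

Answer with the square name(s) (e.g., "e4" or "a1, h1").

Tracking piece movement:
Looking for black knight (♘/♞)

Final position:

  a b c d e f g h
  ─────────────────
8│♜ · ♝ ♛ ♚ · ♞ ♜│8
7│♟ ♟ · ♟ ♟ ♟ · ♟│7
6│♞ · · · · · · ♝│6
5│· · ♟ · · · ♟ ·│5
4│· · · · · ♙ · ·│4
3│· · · ♙ ♙ · · ·│3
2│♙ ♙ ♙ · · ♔ ♙ ♙│2
1│♖ ♘ ♗ ♕ · ♗ ♘ ♖│1
  ─────────────────
  a b c d e f g h


a6, g8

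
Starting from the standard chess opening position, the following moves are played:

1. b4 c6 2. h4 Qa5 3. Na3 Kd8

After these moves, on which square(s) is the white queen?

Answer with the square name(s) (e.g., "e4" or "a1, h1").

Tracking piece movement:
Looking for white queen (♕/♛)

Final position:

  a b c d e f g h
  ─────────────────
8│♜ ♞ ♝ ♚ · ♝ ♞ ♜│8
7│♟ ♟ · ♟ ♟ ♟ ♟ ♟│7
6│· · ♟ · · · · ·│6
5│♛ · · · · · · ·│5
4│· ♙ · · · · · ♙│4
3│♘ · · · · · · ·│3
2│♙ · ♙ ♙ ♙ ♙ ♙ ·│2
1│♖ · ♗ ♕ ♔ ♗ ♘ ♖│1
  ─────────────────
  a b c d e f g h


d1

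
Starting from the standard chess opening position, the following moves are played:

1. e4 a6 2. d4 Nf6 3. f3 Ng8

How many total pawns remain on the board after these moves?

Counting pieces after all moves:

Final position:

  a b c d e f g h
  ─────────────────
8│♜ ♞ ♝ ♛ ♚ ♝ ♞ ♜│8
7│· ♟ ♟ ♟ ♟ ♟ ♟ ♟│7
6│♟ · · · · · · ·│6
5│· · · · · · · ·│5
4│· · · ♙ ♙ · · ·│4
3│· · · · · ♙ · ·│3
2│♙ ♙ ♙ · · · ♙ ♙│2
1│♖ ♘ ♗ ♕ ♔ ♗ ♘ ♖│1
  ─────────────────
  a b c d e f g h


16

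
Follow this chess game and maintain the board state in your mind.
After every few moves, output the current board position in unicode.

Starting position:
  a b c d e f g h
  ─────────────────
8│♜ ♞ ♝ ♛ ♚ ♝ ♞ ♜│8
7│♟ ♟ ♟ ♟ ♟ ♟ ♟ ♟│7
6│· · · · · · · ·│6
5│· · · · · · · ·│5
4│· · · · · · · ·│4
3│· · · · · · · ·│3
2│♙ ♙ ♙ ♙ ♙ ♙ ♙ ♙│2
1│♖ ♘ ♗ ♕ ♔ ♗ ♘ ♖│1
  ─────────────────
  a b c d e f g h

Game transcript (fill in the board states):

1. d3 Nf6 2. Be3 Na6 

  a b c d e f g h
  ─────────────────
8│♜ · ♝ ♛ ♚ ♝ · ♜│8
7│♟ ♟ ♟ ♟ ♟ ♟ ♟ ♟│7
6│♞ · · · · ♞ · ·│6
5│· · · · · · · ·│5
4│· · · · · · · ·│4
3│· · · ♙ ♗ · · ·│3
2│♙ ♙ ♙ · ♙ ♙ ♙ ♙│2
1│♖ ♘ · ♕ ♔ ♗ ♘ ♖│1
  ─────────────────
  a b c d e f g h

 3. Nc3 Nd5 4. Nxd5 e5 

  a b c d e f g h
  ─────────────────
8│♜ · ♝ ♛ ♚ ♝ · ♜│8
7│♟ ♟ ♟ ♟ · ♟ ♟ ♟│7
6│♞ · · · · · · ·│6
5│· · · ♘ ♟ · · ·│5
4│· · · · · · · ·│4
3│· · · ♙ ♗ · · ·│3
2│♙ ♙ ♙ · ♙ ♙ ♙ ♙│2
1│♖ · · ♕ ♔ ♗ ♘ ♖│1
  ─────────────────
  a b c d e f g h

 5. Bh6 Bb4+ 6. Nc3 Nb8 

  a b c d e f g h
  ─────────────────
8│♜ ♞ ♝ ♛ ♚ · · ♜│8
7│♟ ♟ ♟ ♟ · ♟ ♟ ♟│7
6│· · · · · · · ♗│6
5│· · · · ♟ · · ·│5
4│· ♝ · · · · · ·│4
3│· · ♘ ♙ · · · ·│3
2│♙ ♙ ♙ · ♙ ♙ ♙ ♙│2
1│♖ · · ♕ ♔ ♗ ♘ ♖│1
  ─────────────────
  a b c d e f g h

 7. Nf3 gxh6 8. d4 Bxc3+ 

  a b c d e f g h
  ─────────────────
8│♜ ♞ ♝ ♛ ♚ · · ♜│8
7│♟ ♟ ♟ ♟ · ♟ · ♟│7
6│· · · · · · · ♟│6
5│· · · · ♟ · · ·│5
4│· · · ♙ · · · ·│4
3│· · ♝ · · ♘ · ·│3
2│♙ ♙ ♙ · ♙ ♙ ♙ ♙│2
1│♖ · · ♕ ♔ ♗ · ♖│1
  ─────────────────
  a b c d e f g h

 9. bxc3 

  a b c d e f g h
  ─────────────────
8│♜ ♞ ♝ ♛ ♚ · · ♜│8
7│♟ ♟ ♟ ♟ · ♟ · ♟│7
6│· · · · · · · ♟│6
5│· · · · ♟ · · ·│5
4│· · · ♙ · · · ·│4
3│· · ♙ · · ♘ · ·│3
2│♙ · ♙ · ♙ ♙ ♙ ♙│2
1│♖ · · ♕ ♔ ♗ · ♖│1
  ─────────────────
  a b c d e f g h


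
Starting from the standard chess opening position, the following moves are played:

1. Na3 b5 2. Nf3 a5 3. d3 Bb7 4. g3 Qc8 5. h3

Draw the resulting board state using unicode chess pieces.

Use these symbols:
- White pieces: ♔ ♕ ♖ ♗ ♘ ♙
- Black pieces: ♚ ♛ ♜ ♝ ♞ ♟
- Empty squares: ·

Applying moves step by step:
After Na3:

♜ ♞ ♝ ♛ ♚ ♝ ♞ ♜
♟ ♟ ♟ ♟ ♟ ♟ ♟ ♟
· · · · · · · ·
· · · · · · · ·
· · · · · · · ·
♘ · · · · · · ·
♙ ♙ ♙ ♙ ♙ ♙ ♙ ♙
♖ · ♗ ♕ ♔ ♗ ♘ ♖


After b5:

♜ ♞ ♝ ♛ ♚ ♝ ♞ ♜
♟ · ♟ ♟ ♟ ♟ ♟ ♟
· · · · · · · ·
· ♟ · · · · · ·
· · · · · · · ·
♘ · · · · · · ·
♙ ♙ ♙ ♙ ♙ ♙ ♙ ♙
♖ · ♗ ♕ ♔ ♗ ♘ ♖


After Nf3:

♜ ♞ ♝ ♛ ♚ ♝ ♞ ♜
♟ · ♟ ♟ ♟ ♟ ♟ ♟
· · · · · · · ·
· ♟ · · · · · ·
· · · · · · · ·
♘ · · · · ♘ · ·
♙ ♙ ♙ ♙ ♙ ♙ ♙ ♙
♖ · ♗ ♕ ♔ ♗ · ♖


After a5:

♜ ♞ ♝ ♛ ♚ ♝ ♞ ♜
· · ♟ ♟ ♟ ♟ ♟ ♟
· · · · · · · ·
♟ ♟ · · · · · ·
· · · · · · · ·
♘ · · · · ♘ · ·
♙ ♙ ♙ ♙ ♙ ♙ ♙ ♙
♖ · ♗ ♕ ♔ ♗ · ♖


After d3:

♜ ♞ ♝ ♛ ♚ ♝ ♞ ♜
· · ♟ ♟ ♟ ♟ ♟ ♟
· · · · · · · ·
♟ ♟ · · · · · ·
· · · · · · · ·
♘ · · ♙ · ♘ · ·
♙ ♙ ♙ · ♙ ♙ ♙ ♙
♖ · ♗ ♕ ♔ ♗ · ♖


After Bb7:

♜ ♞ · ♛ ♚ ♝ ♞ ♜
· ♝ ♟ ♟ ♟ ♟ ♟ ♟
· · · · · · · ·
♟ ♟ · · · · · ·
· · · · · · · ·
♘ · · ♙ · ♘ · ·
♙ ♙ ♙ · ♙ ♙ ♙ ♙
♖ · ♗ ♕ ♔ ♗ · ♖


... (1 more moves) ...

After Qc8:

♜ ♞ ♛ · ♚ ♝ ♞ ♜
· ♝ ♟ ♟ ♟ ♟ ♟ ♟
· · · · · · · ·
♟ ♟ · · · · · ·
· · · · · · · ·
♘ · · ♙ · ♘ ♙ ·
♙ ♙ ♙ · ♙ ♙ · ♙
♖ · ♗ ♕ ♔ ♗ · ♖


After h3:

♜ ♞ ♛ · ♚ ♝ ♞ ♜
· ♝ ♟ ♟ ♟ ♟ ♟ ♟
· · · · · · · ·
♟ ♟ · · · · · ·
· · · · · · · ·
♘ · · ♙ · ♘ ♙ ♙
♙ ♙ ♙ · ♙ ♙ · ·
♖ · ♗ ♕ ♔ ♗ · ♖



  a b c d e f g h
  ─────────────────
8│♜ ♞ ♛ · ♚ ♝ ♞ ♜│8
7│· ♝ ♟ ♟ ♟ ♟ ♟ ♟│7
6│· · · · · · · ·│6
5│♟ ♟ · · · · · ·│5
4│· · · · · · · ·│4
3│♘ · · ♙ · ♘ ♙ ♙│3
2│♙ ♙ ♙ · ♙ ♙ · ·│2
1│♖ · ♗ ♕ ♔ ♗ · ♖│1
  ─────────────────
  a b c d e f g h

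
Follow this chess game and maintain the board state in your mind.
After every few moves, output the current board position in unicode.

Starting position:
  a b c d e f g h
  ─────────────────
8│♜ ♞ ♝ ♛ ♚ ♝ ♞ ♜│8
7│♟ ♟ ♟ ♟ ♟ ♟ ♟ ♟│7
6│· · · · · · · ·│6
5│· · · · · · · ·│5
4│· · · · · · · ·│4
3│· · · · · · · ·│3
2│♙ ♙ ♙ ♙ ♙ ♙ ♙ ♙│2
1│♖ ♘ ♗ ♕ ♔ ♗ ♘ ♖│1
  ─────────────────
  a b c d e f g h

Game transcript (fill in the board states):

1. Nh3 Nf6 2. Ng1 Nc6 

  a b c d e f g h
  ─────────────────
8│♜ · ♝ ♛ ♚ ♝ · ♜│8
7│♟ ♟ ♟ ♟ ♟ ♟ ♟ ♟│7
6│· · ♞ · · ♞ · ·│6
5│· · · · · · · ·│5
4│· · · · · · · ·│4
3│· · · · · · · ·│3
2│♙ ♙ ♙ ♙ ♙ ♙ ♙ ♙│2
1│♖ ♘ ♗ ♕ ♔ ♗ ♘ ♖│1
  ─────────────────
  a b c d e f g h

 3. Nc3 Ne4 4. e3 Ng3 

  a b c d e f g h
  ─────────────────
8│♜ · ♝ ♛ ♚ ♝ · ♜│8
7│♟ ♟ ♟ ♟ ♟ ♟ ♟ ♟│7
6│· · ♞ · · · · ·│6
5│· · · · · · · ·│5
4│· · · · · · · ·│4
3│· · ♘ · ♙ · ♞ ·│3
2│♙ ♙ ♙ ♙ · ♙ ♙ ♙│2
1│♖ · ♗ ♕ ♔ ♗ ♘ ♖│1
  ─────────────────
  a b c d e f g h

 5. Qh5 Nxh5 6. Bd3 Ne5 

  a b c d e f g h
  ─────────────────
8│♜ · ♝ ♛ ♚ ♝ · ♜│8
7│♟ ♟ ♟ ♟ ♟ ♟ ♟ ♟│7
6│· · · · · · · ·│6
5│· · · · ♞ · · ♞│5
4│· · · · · · · ·│4
3│· · ♘ ♗ ♙ · · ·│3
2│♙ ♙ ♙ ♙ · ♙ ♙ ♙│2
1│♖ · ♗ · ♔ · ♘ ♖│1
  ─────────────────
  a b c d e f g h

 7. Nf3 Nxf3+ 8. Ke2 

  a b c d e f g h
  ─────────────────
8│♜ · ♝ ♛ ♚ ♝ · ♜│8
7│♟ ♟ ♟ ♟ ♟ ♟ ♟ ♟│7
6│· · · · · · · ·│6
5│· · · · · · · ♞│5
4│· · · · · · · ·│4
3│· · ♘ ♗ ♙ ♞ · ·│3
2│♙ ♙ ♙ ♙ ♔ ♙ ♙ ♙│2
1│♖ · ♗ · · · · ♖│1
  ─────────────────
  a b c d e f g h


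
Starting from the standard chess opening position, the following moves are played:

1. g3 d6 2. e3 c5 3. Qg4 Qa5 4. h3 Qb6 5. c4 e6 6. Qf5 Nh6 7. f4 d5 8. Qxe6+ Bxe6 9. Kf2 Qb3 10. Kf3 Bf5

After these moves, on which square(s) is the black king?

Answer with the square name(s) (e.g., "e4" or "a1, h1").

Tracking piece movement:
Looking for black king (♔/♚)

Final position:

  a b c d e f g h
  ─────────────────
8│♜ ♞ · · ♚ ♝ · ♜│8
7│♟ ♟ · · · ♟ ♟ ♟│7
6│· · · · · · · ♞│6
5│· · ♟ ♟ · ♝ · ·│5
4│· · ♙ · · ♙ · ·│4
3│· ♛ · · ♙ ♔ ♙ ♙│3
2│♙ ♙ · ♙ · · · ·│2
1│♖ ♘ ♗ · · ♗ ♘ ♖│1
  ─────────────────
  a b c d e f g h


e8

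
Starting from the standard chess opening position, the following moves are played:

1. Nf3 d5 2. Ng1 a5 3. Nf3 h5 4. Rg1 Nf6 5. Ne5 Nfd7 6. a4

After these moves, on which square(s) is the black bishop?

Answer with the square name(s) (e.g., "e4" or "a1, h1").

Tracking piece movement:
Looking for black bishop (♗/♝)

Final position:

  a b c d e f g h
  ─────────────────
8│♜ ♞ ♝ ♛ ♚ ♝ · ♜│8
7│· ♟ ♟ ♞ ♟ ♟ ♟ ·│7
6│· · · · · · · ·│6
5│♟ · · ♟ ♘ · · ♟│5
4│♙ · · · · · · ·│4
3│· · · · · · · ·│3
2│· ♙ ♙ ♙ ♙ ♙ ♙ ♙│2
1│♖ ♘ ♗ ♕ ♔ ♗ ♖ ·│1
  ─────────────────
  a b c d e f g h


c8, f8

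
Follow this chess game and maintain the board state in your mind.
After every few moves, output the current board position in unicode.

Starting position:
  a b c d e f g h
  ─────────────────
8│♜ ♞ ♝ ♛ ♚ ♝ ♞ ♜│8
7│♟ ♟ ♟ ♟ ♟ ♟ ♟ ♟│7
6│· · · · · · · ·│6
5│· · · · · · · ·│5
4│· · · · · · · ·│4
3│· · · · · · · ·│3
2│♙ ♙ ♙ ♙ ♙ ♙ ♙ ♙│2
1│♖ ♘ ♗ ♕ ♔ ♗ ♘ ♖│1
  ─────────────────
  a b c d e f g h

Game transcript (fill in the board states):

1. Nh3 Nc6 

  a b c d e f g h
  ─────────────────
8│♜ · ♝ ♛ ♚ ♝ ♞ ♜│8
7│♟ ♟ ♟ ♟ ♟ ♟ ♟ ♟│7
6│· · ♞ · · · · ·│6
5│· · · · · · · ·│5
4│· · · · · · · ·│4
3│· · · · · · · ♘│3
2│♙ ♙ ♙ ♙ ♙ ♙ ♙ ♙│2
1│♖ ♘ ♗ ♕ ♔ ♗ · ♖│1
  ─────────────────
  a b c d e f g h

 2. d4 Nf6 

  a b c d e f g h
  ─────────────────
8│♜ · ♝ ♛ ♚ ♝ · ♜│8
7│♟ ♟ ♟ ♟ ♟ ♟ ♟ ♟│7
6│· · ♞ · · ♞ · ·│6
5│· · · · · · · ·│5
4│· · · ♙ · · · ·│4
3│· · · · · · · ♘│3
2│♙ ♙ ♙ · ♙ ♙ ♙ ♙│2
1│♖ ♘ ♗ ♕ ♔ ♗ · ♖│1
  ─────────────────
  a b c d e f g h

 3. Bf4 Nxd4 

  a b c d e f g h
  ─────────────────
8│♜ · ♝ ♛ ♚ ♝ · ♜│8
7│♟ ♟ ♟ ♟ ♟ ♟ ♟ ♟│7
6│· · · · · ♞ · ·│6
5│· · · · · · · ·│5
4│· · · ♞ · ♗ · ·│4
3│· · · · · · · ♘│3
2│♙ ♙ ♙ · ♙ ♙ ♙ ♙│2
1│♖ ♘ · ♕ ♔ ♗ · ♖│1
  ─────────────────
  a b c d e f g h

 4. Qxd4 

  a b c d e f g h
  ─────────────────
8│♜ · ♝ ♛ ♚ ♝ · ♜│8
7│♟ ♟ ♟ ♟ ♟ ♟ ♟ ♟│7
6│· · · · · ♞ · ·│6
5│· · · · · · · ·│5
4│· · · ♕ · ♗ · ·│4
3│· · · · · · · ♘│3
2│♙ ♙ ♙ · ♙ ♙ ♙ ♙│2
1│♖ ♘ · · ♔ ♗ · ♖│1
  ─────────────────
  a b c d e f g h


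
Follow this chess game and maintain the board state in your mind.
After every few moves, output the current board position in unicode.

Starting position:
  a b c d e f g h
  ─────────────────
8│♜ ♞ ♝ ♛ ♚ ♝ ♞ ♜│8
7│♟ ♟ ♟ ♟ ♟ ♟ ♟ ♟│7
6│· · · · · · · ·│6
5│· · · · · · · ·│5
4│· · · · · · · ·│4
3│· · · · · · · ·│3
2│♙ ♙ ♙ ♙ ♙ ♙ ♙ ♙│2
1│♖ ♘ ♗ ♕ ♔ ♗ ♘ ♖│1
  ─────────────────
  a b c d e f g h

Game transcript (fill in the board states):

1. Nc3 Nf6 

  a b c d e f g h
  ─────────────────
8│♜ ♞ ♝ ♛ ♚ ♝ · ♜│8
7│♟ ♟ ♟ ♟ ♟ ♟ ♟ ♟│7
6│· · · · · ♞ · ·│6
5│· · · · · · · ·│5
4│· · · · · · · ·│4
3│· · ♘ · · · · ·│3
2│♙ ♙ ♙ ♙ ♙ ♙ ♙ ♙│2
1│♖ · ♗ ♕ ♔ ♗ ♘ ♖│1
  ─────────────────
  a b c d e f g h

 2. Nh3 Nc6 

  a b c d e f g h
  ─────────────────
8│♜ · ♝ ♛ ♚ ♝ · ♜│8
7│♟ ♟ ♟ ♟ ♟ ♟ ♟ ♟│7
6│· · ♞ · · ♞ · ·│6
5│· · · · · · · ·│5
4│· · · · · · · ·│4
3│· · ♘ · · · · ♘│3
2│♙ ♙ ♙ ♙ ♙ ♙ ♙ ♙│2
1│♖ · ♗ ♕ ♔ ♗ · ♖│1
  ─────────────────
  a b c d e f g h

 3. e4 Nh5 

  a b c d e f g h
  ─────────────────
8│♜ · ♝ ♛ ♚ ♝ · ♜│8
7│♟ ♟ ♟ ♟ ♟ ♟ ♟ ♟│7
6│· · ♞ · · · · ·│6
5│· · · · · · · ♞│5
4│· · · · ♙ · · ·│4
3│· · ♘ · · · · ♘│3
2│♙ ♙ ♙ ♙ · ♙ ♙ ♙│2
1│♖ · ♗ ♕ ♔ ♗ · ♖│1
  ─────────────────
  a b c d e f g h

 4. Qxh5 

  a b c d e f g h
  ─────────────────
8│♜ · ♝ ♛ ♚ ♝ · ♜│8
7│♟ ♟ ♟ ♟ ♟ ♟ ♟ ♟│7
6│· · ♞ · · · · ·│6
5│· · · · · · · ♕│5
4│· · · · ♙ · · ·│4
3│· · ♘ · · · · ♘│3
2│♙ ♙ ♙ ♙ · ♙ ♙ ♙│2
1│♖ · ♗ · ♔ ♗ · ♖│1
  ─────────────────
  a b c d e f g h


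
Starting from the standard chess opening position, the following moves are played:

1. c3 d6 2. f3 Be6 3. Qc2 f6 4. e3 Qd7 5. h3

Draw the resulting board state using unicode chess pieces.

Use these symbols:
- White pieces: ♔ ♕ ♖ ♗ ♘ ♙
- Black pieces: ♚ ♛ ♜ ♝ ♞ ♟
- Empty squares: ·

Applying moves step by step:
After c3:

♜ ♞ ♝ ♛ ♚ ♝ ♞ ♜
♟ ♟ ♟ ♟ ♟ ♟ ♟ ♟
· · · · · · · ·
· · · · · · · ·
· · · · · · · ·
· · ♙ · · · · ·
♙ ♙ · ♙ ♙ ♙ ♙ ♙
♖ ♘ ♗ ♕ ♔ ♗ ♘ ♖


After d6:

♜ ♞ ♝ ♛ ♚ ♝ ♞ ♜
♟ ♟ ♟ · ♟ ♟ ♟ ♟
· · · ♟ · · · ·
· · · · · · · ·
· · · · · · · ·
· · ♙ · · · · ·
♙ ♙ · ♙ ♙ ♙ ♙ ♙
♖ ♘ ♗ ♕ ♔ ♗ ♘ ♖


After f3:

♜ ♞ ♝ ♛ ♚ ♝ ♞ ♜
♟ ♟ ♟ · ♟ ♟ ♟ ♟
· · · ♟ · · · ·
· · · · · · · ·
· · · · · · · ·
· · ♙ · · ♙ · ·
♙ ♙ · ♙ ♙ · ♙ ♙
♖ ♘ ♗ ♕ ♔ ♗ ♘ ♖


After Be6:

♜ ♞ · ♛ ♚ ♝ ♞ ♜
♟ ♟ ♟ · ♟ ♟ ♟ ♟
· · · ♟ ♝ · · ·
· · · · · · · ·
· · · · · · · ·
· · ♙ · · ♙ · ·
♙ ♙ · ♙ ♙ · ♙ ♙
♖ ♘ ♗ ♕ ♔ ♗ ♘ ♖


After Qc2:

♜ ♞ · ♛ ♚ ♝ ♞ ♜
♟ ♟ ♟ · ♟ ♟ ♟ ♟
· · · ♟ ♝ · · ·
· · · · · · · ·
· · · · · · · ·
· · ♙ · · ♙ · ·
♙ ♙ ♕ ♙ ♙ · ♙ ♙
♖ ♘ ♗ · ♔ ♗ ♘ ♖


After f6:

♜ ♞ · ♛ ♚ ♝ ♞ ♜
♟ ♟ ♟ · ♟ · ♟ ♟
· · · ♟ ♝ ♟ · ·
· · · · · · · ·
· · · · · · · ·
· · ♙ · · ♙ · ·
♙ ♙ ♕ ♙ ♙ · ♙ ♙
♖ ♘ ♗ · ♔ ♗ ♘ ♖


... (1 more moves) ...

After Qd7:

♜ ♞ · · ♚ ♝ ♞ ♜
♟ ♟ ♟ ♛ ♟ · ♟ ♟
· · · ♟ ♝ ♟ · ·
· · · · · · · ·
· · · · · · · ·
· · ♙ · ♙ ♙ · ·
♙ ♙ ♕ ♙ · · ♙ ♙
♖ ♘ ♗ · ♔ ♗ ♘ ♖


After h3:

♜ ♞ · · ♚ ♝ ♞ ♜
♟ ♟ ♟ ♛ ♟ · ♟ ♟
· · · ♟ ♝ ♟ · ·
· · · · · · · ·
· · · · · · · ·
· · ♙ · ♙ ♙ · ♙
♙ ♙ ♕ ♙ · · ♙ ·
♖ ♘ ♗ · ♔ ♗ ♘ ♖



  a b c d e f g h
  ─────────────────
8│♜ ♞ · · ♚ ♝ ♞ ♜│8
7│♟ ♟ ♟ ♛ ♟ · ♟ ♟│7
6│· · · ♟ ♝ ♟ · ·│6
5│· · · · · · · ·│5
4│· · · · · · · ·│4
3│· · ♙ · ♙ ♙ · ♙│3
2│♙ ♙ ♕ ♙ · · ♙ ·│2
1│♖ ♘ ♗ · ♔ ♗ ♘ ♖│1
  ─────────────────
  a b c d e f g h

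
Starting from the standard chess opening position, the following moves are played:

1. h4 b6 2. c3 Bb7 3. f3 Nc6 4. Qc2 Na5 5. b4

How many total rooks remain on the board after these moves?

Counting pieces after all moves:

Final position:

  a b c d e f g h
  ─────────────────
8│♜ · · ♛ ♚ ♝ ♞ ♜│8
7│♟ ♝ ♟ ♟ ♟ ♟ ♟ ♟│7
6│· ♟ · · · · · ·│6
5│♞ · · · · · · ·│5
4│· ♙ · · · · · ♙│4
3│· · ♙ · · ♙ · ·│3
2│♙ · ♕ ♙ ♙ · ♙ ·│2
1│♖ ♘ ♗ · ♔ ♗ ♘ ♖│1
  ─────────────────
  a b c d e f g h


4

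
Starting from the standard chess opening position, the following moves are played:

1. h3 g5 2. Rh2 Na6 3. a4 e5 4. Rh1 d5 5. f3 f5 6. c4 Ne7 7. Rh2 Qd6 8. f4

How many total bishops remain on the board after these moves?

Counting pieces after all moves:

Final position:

  a b c d e f g h
  ─────────────────
8│♜ · ♝ · ♚ ♝ · ♜│8
7│♟ ♟ ♟ · ♞ · · ♟│7
6│♞ · · ♛ · · · ·│6
5│· · · ♟ ♟ ♟ ♟ ·│5
4│♙ · ♙ · · ♙ · ·│4
3│· · · · · · · ♙│3
2│· ♙ · ♙ ♙ · ♙ ♖│2
1│♖ ♘ ♗ ♕ ♔ ♗ ♘ ·│1
  ─────────────────
  a b c d e f g h


4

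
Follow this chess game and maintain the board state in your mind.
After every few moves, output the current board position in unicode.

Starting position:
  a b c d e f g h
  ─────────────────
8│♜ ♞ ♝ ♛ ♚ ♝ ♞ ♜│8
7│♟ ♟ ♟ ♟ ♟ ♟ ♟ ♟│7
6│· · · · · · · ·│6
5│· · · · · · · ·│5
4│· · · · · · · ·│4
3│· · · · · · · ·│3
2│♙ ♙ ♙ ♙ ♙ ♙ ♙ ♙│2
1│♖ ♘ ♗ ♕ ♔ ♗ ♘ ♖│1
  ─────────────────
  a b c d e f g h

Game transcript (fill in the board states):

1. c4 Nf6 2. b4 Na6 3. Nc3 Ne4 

  a b c d e f g h
  ─────────────────
8│♜ · ♝ ♛ ♚ ♝ · ♜│8
7│♟ ♟ ♟ ♟ ♟ ♟ ♟ ♟│7
6│♞ · · · · · · ·│6
5│· · · · · · · ·│5
4│· ♙ ♙ · ♞ · · ·│4
3│· · ♘ · · · · ·│3
2│♙ · · ♙ ♙ ♙ ♙ ♙│2
1│♖ · ♗ ♕ ♔ ♗ ♘ ♖│1
  ─────────────────
  a b c d e f g h

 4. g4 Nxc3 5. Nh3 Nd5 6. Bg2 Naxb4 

  a b c d e f g h
  ─────────────────
8│♜ · ♝ ♛ ♚ ♝ · ♜│8
7│♟ ♟ ♟ ♟ ♟ ♟ ♟ ♟│7
6│· · · · · · · ·│6
5│· · · ♞ · · · ·│5
4│· ♞ ♙ · · · ♙ ·│4
3│· · · · · · · ♘│3
2│♙ · · ♙ ♙ ♙ ♗ ♙│2
1│♖ · ♗ ♕ ♔ · · ♖│1
  ─────────────────
  a b c d e f g h

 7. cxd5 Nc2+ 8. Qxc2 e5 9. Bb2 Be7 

  a b c d e f g h
  ─────────────────
8│♜ · ♝ ♛ ♚ · · ♜│8
7│♟ ♟ ♟ ♟ ♝ ♟ ♟ ♟│7
6│· · · · · · · ·│6
5│· · · ♙ ♟ · · ·│5
4│· · · · · · ♙ ·│4
3│· · · · · · · ♘│3
2│♙ ♗ ♕ ♙ ♙ ♙ ♗ ♙│2
1│♖ · · · ♔ · · ♖│1
  ─────────────────
  a b c d e f g h

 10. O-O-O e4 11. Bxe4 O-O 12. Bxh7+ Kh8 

  a b c d e f g h
  ─────────────────
8│♜ · ♝ ♛ · ♜ · ♚│8
7│♟ ♟ ♟ ♟ ♝ ♟ ♟ ♗│7
6│· · · · · · · ·│6
5│· · · ♙ · · · ·│5
4│· · · · · · ♙ ·│4
3│· · · · · · · ♘│3
2│♙ ♗ ♕ ♙ ♙ ♙ · ♙│2
1│· · ♔ ♖ · · · ♖│1
  ─────────────────
  a b c d e f g h

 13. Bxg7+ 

  a b c d e f g h
  ─────────────────
8│♜ · ♝ ♛ · ♜ · ♚│8
7│♟ ♟ ♟ ♟ ♝ ♟ ♗ ♗│7
6│· · · · · · · ·│6
5│· · · ♙ · · · ·│5
4│· · · · · · ♙ ·│4
3│· · · · · · · ♘│3
2│♙ · ♕ ♙ ♙ ♙ · ♙│2
1│· · ♔ ♖ · · · ♖│1
  ─────────────────
  a b c d e f g h


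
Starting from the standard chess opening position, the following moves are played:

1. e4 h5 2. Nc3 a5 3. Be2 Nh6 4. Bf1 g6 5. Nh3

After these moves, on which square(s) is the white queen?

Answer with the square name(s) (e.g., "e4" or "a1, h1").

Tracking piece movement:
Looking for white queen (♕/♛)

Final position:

  a b c d e f g h
  ─────────────────
8│♜ ♞ ♝ ♛ ♚ ♝ · ♜│8
7│· ♟ ♟ ♟ ♟ ♟ · ·│7
6│· · · · · · ♟ ♞│6
5│♟ · · · · · · ♟│5
4│· · · · ♙ · · ·│4
3│· · ♘ · · · · ♘│3
2│♙ ♙ ♙ ♙ · ♙ ♙ ♙│2
1│♖ · ♗ ♕ ♔ ♗ · ♖│1
  ─────────────────
  a b c d e f g h


d1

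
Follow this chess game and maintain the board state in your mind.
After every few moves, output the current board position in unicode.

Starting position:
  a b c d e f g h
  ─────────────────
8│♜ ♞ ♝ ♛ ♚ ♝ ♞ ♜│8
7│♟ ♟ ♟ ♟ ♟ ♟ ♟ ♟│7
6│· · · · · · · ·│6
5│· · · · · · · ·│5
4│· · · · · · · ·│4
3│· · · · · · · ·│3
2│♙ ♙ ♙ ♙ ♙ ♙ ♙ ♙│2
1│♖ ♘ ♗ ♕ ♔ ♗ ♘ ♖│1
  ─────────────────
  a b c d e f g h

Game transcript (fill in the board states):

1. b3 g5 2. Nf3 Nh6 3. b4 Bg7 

  a b c d e f g h
  ─────────────────
8│♜ ♞ ♝ ♛ ♚ · · ♜│8
7│♟ ♟ ♟ ♟ ♟ ♟ ♝ ♟│7
6│· · · · · · · ♞│6
5│· · · · · · ♟ ·│5
4│· ♙ · · · · · ·│4
3│· · · · · ♘ · ·│3
2│♙ · ♙ ♙ ♙ ♙ ♙ ♙│2
1│♖ ♘ ♗ ♕ ♔ ♗ · ♖│1
  ─────────────────
  a b c d e f g h

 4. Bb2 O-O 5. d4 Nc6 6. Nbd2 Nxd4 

  a b c d e f g h
  ─────────────────
8│♜ · ♝ ♛ · ♜ ♚ ·│8
7│♟ ♟ ♟ ♟ ♟ ♟ ♝ ♟│7
6│· · · · · · · ♞│6
5│· · · · · · ♟ ·│5
4│· ♙ · ♞ · · · ·│4
3│· · · · · ♘ · ·│3
2│♙ ♗ ♙ ♘ ♙ ♙ ♙ ♙│2
1│♖ · · ♕ ♔ ♗ · ♖│1
  ─────────────────
  a b c d e f g h

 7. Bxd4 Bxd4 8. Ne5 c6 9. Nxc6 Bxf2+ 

  a b c d e f g h
  ─────────────────
8│♜ · ♝ ♛ · ♜ ♚ ·│8
7│♟ ♟ · ♟ ♟ ♟ · ♟│7
6│· · ♘ · · · · ♞│6
5│· · · · · · ♟ ·│5
4│· ♙ · · · · · ·│4
3│· · · · · · · ·│3
2│♙ · ♙ ♘ ♙ ♝ ♙ ♙│2
1│♖ · · ♕ ♔ ♗ · ♖│1
  ─────────────────
  a b c d e f g h

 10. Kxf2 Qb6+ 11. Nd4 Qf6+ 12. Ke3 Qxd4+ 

  a b c d e f g h
  ─────────────────
8│♜ · ♝ · · ♜ ♚ ·│8
7│♟ ♟ · ♟ ♟ ♟ · ♟│7
6│· · · · · · · ♞│6
5│· · · · · · ♟ ·│5
4│· ♙ · ♛ · · · ·│4
3│· · · · ♔ · · ·│3
2│♙ · ♙ ♘ ♙ · ♙ ♙│2
1│♖ · · ♕ · ♗ · ♖│1
  ─────────────────
  a b c d e f g h



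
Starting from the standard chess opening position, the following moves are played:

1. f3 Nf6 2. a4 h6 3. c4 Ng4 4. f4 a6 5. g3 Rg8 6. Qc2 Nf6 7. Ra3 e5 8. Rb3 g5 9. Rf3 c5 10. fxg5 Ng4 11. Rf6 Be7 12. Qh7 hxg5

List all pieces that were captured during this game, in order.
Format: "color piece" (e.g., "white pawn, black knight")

Tracking captures:
  fxg5: captured black pawn
  hxg5: captured white pawn

black pawn, white pawn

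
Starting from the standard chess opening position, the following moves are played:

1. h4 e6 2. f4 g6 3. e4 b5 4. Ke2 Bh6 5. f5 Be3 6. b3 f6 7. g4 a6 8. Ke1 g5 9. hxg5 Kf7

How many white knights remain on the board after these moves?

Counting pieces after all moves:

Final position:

  a b c d e f g h
  ─────────────────
8│♜ ♞ ♝ ♛ · · ♞ ♜│8
7│· · ♟ ♟ · ♚ · ♟│7
6│♟ · · · ♟ ♟ · ·│6
5│· ♟ · · · ♙ ♙ ·│5
4│· · · · ♙ · ♙ ·│4
3│· ♙ · · ♝ · · ·│3
2│♙ · ♙ ♙ · · · ·│2
1│♖ ♘ ♗ ♕ ♔ ♗ ♘ ♖│1
  ─────────────────
  a b c d e f g h


2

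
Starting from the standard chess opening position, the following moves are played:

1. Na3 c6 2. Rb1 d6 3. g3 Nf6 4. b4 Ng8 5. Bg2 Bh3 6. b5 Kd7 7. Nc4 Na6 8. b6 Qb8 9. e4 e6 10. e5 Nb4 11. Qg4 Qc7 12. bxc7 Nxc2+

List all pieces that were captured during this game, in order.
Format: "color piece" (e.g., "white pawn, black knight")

Tracking captures:
  bxc7: captured black queen
  Nxc2+: captured white pawn

black queen, white pawn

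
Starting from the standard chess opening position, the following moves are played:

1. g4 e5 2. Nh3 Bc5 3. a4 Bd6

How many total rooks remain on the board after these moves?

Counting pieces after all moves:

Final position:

  a b c d e f g h
  ─────────────────
8│♜ ♞ ♝ ♛ ♚ · ♞ ♜│8
7│♟ ♟ ♟ ♟ · ♟ ♟ ♟│7
6│· · · ♝ · · · ·│6
5│· · · · ♟ · · ·│5
4│♙ · · · · · ♙ ·│4
3│· · · · · · · ♘│3
2│· ♙ ♙ ♙ ♙ ♙ · ♙│2
1│♖ ♘ ♗ ♕ ♔ ♗ · ♖│1
  ─────────────────
  a b c d e f g h


4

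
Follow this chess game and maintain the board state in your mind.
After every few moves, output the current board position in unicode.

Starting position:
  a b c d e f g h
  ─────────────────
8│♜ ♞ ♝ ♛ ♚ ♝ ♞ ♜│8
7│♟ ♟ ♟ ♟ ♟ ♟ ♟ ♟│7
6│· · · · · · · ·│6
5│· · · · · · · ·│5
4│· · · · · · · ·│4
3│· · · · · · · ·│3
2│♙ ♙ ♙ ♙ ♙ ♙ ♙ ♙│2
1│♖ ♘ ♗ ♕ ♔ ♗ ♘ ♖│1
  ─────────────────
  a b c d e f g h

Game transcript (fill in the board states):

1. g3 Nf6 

  a b c d e f g h
  ─────────────────
8│♜ ♞ ♝ ♛ ♚ ♝ · ♜│8
7│♟ ♟ ♟ ♟ ♟ ♟ ♟ ♟│7
6│· · · · · ♞ · ·│6
5│· · · · · · · ·│5
4│· · · · · · · ·│4
3│· · · · · · ♙ ·│3
2│♙ ♙ ♙ ♙ ♙ ♙ · ♙│2
1│♖ ♘ ♗ ♕ ♔ ♗ ♘ ♖│1
  ─────────────────
  a b c d e f g h

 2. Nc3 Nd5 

  a b c d e f g h
  ─────────────────
8│♜ ♞ ♝ ♛ ♚ ♝ · ♜│8
7│♟ ♟ ♟ ♟ ♟ ♟ ♟ ♟│7
6│· · · · · · · ·│6
5│· · · ♞ · · · ·│5
4│· · · · · · · ·│4
3│· · ♘ · · · ♙ ·│3
2│♙ ♙ ♙ ♙ ♙ ♙ · ♙│2
1│♖ · ♗ ♕ ♔ ♗ ♘ ♖│1
  ─────────────────
  a b c d e f g h

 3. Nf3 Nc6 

  a b c d e f g h
  ─────────────────
8│♜ · ♝ ♛ ♚ ♝ · ♜│8
7│♟ ♟ ♟ ♟ ♟ ♟ ♟ ♟│7
6│· · ♞ · · · · ·│6
5│· · · ♞ · · · ·│5
4│· · · · · · · ·│4
3│· · ♘ · · ♘ ♙ ·│3
2│♙ ♙ ♙ ♙ ♙ ♙ · ♙│2
1│♖ · ♗ ♕ ♔ ♗ · ♖│1
  ─────────────────
  a b c d e f g h

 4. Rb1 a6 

  a b c d e f g h
  ─────────────────
8│♜ · ♝ ♛ ♚ ♝ · ♜│8
7│· ♟ ♟ ♟ ♟ ♟ ♟ ♟│7
6│♟ · ♞ · · · · ·│6
5│· · · ♞ · · · ·│5
4│· · · · · · · ·│4
3│· · ♘ · · ♘ ♙ ·│3
2│♙ ♙ ♙ ♙ ♙ ♙ · ♙│2
1│· ♖ ♗ ♕ ♔ ♗ · ♖│1
  ─────────────────
  a b c d e f g h

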